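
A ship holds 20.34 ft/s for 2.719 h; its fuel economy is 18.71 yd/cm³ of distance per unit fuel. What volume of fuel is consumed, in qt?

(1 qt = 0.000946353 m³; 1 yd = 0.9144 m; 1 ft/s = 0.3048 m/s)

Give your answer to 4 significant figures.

20.34 ft/s → 6.19963 m/s
2.719 h → 9788.4 s
d = v × t = 6.19963 × 9788.4 = 60684.5 m
18.71 yd/cm³ → 1.71084×10⁷ m/m³
V = d / (distance per unit fuel) = 60684.5 / 1.71084×10⁷ = 0.00354706 m³
In qt: 0.00354706 / 0.000946353 = 3.74814 qt

3.748 qt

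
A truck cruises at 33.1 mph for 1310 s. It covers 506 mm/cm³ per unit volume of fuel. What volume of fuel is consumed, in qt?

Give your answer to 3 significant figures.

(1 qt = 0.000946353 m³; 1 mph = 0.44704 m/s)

40.5 qt

33.1 mph → 14.797 m/s
d = v × t = 14.797 × 1310 = 19384.1 m
506 mm/cm³ → 506000 m/m³
V = d / (distance per unit fuel) = 19384.1 / 506000 = 0.0383085 m³
In qt: 0.0383085 / 0.000946353 = 40.4801 qt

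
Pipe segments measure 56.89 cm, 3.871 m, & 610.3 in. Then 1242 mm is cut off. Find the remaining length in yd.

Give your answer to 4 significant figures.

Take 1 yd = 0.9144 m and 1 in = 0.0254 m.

20.45 yd

56.89 cm × 0.01 = 0.5689 m
3.871 m (already m)
610.3 in × 0.0254 = 15.5016 m
1242 mm × 0.001 = 1.242 m
Net: 0.5689 + 3.871 + 15.5016 − 1.242 = 18.6995 m
In yd: 18.6995 / 0.9144 = 20.45 yd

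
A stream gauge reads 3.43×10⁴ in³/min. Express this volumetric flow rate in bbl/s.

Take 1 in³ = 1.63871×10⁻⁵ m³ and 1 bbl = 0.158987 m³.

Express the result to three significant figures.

3.43×10⁴ in³/min × 1.63871×10⁻⁵ m³/in³ ÷ 60 s/min = 0.00936796 m³/s
0.00936796 m³/s ÷ 0.158987 m³/bbl = 0.0589228 bbl/s

0.0589 bbl/s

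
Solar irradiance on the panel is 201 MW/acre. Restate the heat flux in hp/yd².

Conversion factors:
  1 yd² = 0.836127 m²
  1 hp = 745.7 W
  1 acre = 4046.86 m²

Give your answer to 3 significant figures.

55.7 hp/yd²

201 MW/acre × 1000000 W/MW ÷ 4046.86 m²/acre = 49668.1 W/m²
49668.1 W/m² ÷ 745.7 W/hp × 0.836127 m²/yd² = 55.6911 hp/yd²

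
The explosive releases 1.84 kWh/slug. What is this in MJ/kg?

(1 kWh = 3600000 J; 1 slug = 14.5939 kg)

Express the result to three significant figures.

0.454 MJ/kg

1.84 kWh/slug × 3600000 J/kWh ÷ 14.5939 kg/slug = 453888 J/kg
453888 J/kg ÷ 1000000 J/MJ = 0.453888 MJ/kg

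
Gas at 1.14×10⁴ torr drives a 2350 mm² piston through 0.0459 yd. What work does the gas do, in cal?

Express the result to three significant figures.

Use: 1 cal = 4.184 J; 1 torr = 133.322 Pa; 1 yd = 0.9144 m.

35.8 cal

1.14×10⁴ torr → 1.51987×10⁶ Pa
2350 mm² → 0.00235 m²
F = P × A = 1.51987×10⁶ × 0.00235 = 3571.69 N
0.0459 yd → 0.041971 m
W = F × d = 3571.69 × 0.041971 = 149.907 J
In cal: 149.907 / 4.184 = 35.8286 cal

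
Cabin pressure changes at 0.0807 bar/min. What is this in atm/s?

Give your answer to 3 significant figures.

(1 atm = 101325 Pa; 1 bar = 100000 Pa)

0.0807 bar/min × 100000 Pa/bar ÷ 60 s/min = 134.5 Pa/s
134.5 Pa/s ÷ 101325 Pa/atm = 0.00132741 atm/s

0.00133 atm/s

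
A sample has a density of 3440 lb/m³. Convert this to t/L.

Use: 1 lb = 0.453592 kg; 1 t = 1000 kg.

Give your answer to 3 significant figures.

0.00156 t/L

3440 lb/m³ × 0.453592 kg/lb = 1560.36 kg/m³
1560.36 kg/m³ ÷ 1000 kg/t × 0.001 m³/L = 0.00156036 t/L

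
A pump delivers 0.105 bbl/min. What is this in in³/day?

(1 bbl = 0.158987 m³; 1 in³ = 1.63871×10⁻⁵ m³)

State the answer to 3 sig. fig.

1.47×10⁶ in³/day

0.105 bbl/min × 0.158987 m³/bbl ÷ 60 s/min = 2.78227×10⁻⁴ m³/s
2.78227×10⁻⁴ m³/s ÷ 1.63871×10⁻⁵ m³/in³ × 86400 s/day = 1.46694×10⁶ in³/day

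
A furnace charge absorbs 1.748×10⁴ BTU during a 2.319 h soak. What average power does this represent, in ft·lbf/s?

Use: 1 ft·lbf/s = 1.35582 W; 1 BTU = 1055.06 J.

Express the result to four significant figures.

1629 ft·lbf/s

1.748×10⁴ BTU × 1055.06 → 1.84424×10⁷ J
2.319 h × 3600 → 8348.4 s
P = E / t = 1.84424×10⁷ J / 8348.4 s = 2209.09 W
2209.09 W ÷ (1.35582 W/ft·lbf/s) = 1629.34 ft·lbf/s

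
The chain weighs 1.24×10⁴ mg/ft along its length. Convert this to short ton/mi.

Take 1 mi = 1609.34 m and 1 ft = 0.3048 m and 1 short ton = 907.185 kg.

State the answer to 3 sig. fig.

0.0722 short ton/mi

1.24×10⁴ mg/ft × 10⁻⁶ kg/mg ÷ 0.3048 m/ft = 0.0406824 kg/m
0.0406824 kg/m ÷ 907.185 kg/short ton × 1609.34 m/mi = 0.0721703 short ton/mi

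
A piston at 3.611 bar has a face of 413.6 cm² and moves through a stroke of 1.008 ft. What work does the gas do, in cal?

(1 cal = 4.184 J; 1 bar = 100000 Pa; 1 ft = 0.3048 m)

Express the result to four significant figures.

3.611 bar → 361100 Pa
413.6 cm² → 0.04136 m²
F = P × A = 361100 × 0.04136 = 14935.1 N
1.008 ft → 0.307238 m
W = F × d = 14935.1 × 0.307238 = 4588.63 J
In cal: 4588.63 / 4.184 = 1096.71 cal

1097 cal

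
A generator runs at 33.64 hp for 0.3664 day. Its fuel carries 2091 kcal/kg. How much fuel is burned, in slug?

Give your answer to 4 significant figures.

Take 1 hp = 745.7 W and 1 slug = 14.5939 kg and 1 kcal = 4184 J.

33.64 hp → 25085.3 W
0.3664 day → 31657 s
E = P × t = 25085.3 × 31657 = 7.94125×10⁸ J
2091 kcal/kg → 8.74874×10⁶ J/kg
m = E / e_s = 7.94125×10⁸ / 8.74874×10⁶ = 90.7702 kg
In slug: 90.7702 / 14.5939 = 6.21974 slug

6.220 slug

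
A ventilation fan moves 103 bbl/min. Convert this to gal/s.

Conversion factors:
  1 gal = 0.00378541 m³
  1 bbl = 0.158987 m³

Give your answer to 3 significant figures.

72.1 gal/s

103 bbl/min × 0.158987 m³/bbl ÷ 60 s/min = 0.272928 m³/s
0.272928 m³/s ÷ 0.00378541 m³/gal = 72.1 gal/s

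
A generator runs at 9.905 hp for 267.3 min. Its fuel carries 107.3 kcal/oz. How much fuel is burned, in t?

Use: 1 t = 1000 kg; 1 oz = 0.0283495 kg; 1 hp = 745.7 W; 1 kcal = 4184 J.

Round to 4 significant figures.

0.007480 t

9.905 hp → 7386.16 W
267.3 min → 16038 s
E = P × t = 7386.16 × 16038 = 1.18459×10⁸ J
107.3 kcal/oz → 1.5836×10⁷ J/kg
m = E / e_s = 1.18459×10⁸ / 1.5836×10⁷ = 7.48036 kg
In t: 7.48036 / 1000 = 0.00748036 t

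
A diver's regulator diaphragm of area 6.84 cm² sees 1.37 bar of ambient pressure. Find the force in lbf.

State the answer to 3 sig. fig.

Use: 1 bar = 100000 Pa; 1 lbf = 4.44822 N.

1.37 bar × 100000 → 137000 Pa
6.84 cm² × 0.0001 → 6.84×10⁻⁴ m²
F = P × A = 137000 Pa × 6.84×10⁻⁴ m² = 93.708 N
93.708 N ÷ (4.44822 N/lbf) = 21.0664 lbf

21.1 lbf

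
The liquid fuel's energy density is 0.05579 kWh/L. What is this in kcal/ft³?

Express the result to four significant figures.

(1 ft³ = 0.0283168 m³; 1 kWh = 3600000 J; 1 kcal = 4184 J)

1359 kcal/ft³

0.05579 kWh/L × 3600000 J/kWh ÷ 0.001 m³/L = 2.00844×10⁸ J/m³
2.00844×10⁸ J/m³ ÷ 4184 J/kcal × 0.0283168 m³/ft³ = 1359.29 kcal/ft³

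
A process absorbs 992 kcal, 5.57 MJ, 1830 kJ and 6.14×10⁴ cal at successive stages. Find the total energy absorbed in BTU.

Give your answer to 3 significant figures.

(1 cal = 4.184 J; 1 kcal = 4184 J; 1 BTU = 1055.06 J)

992 kcal × 4184 = 4.15053×10⁶ J
5.57 MJ × 1000000 = 5.57×10⁶ J
1830 kJ × 1000 = 1.83×10⁶ J
6.14×10⁴ cal × 4.184 = 256898 J
Combined: 4.15053×10⁶ + 5.57×10⁶ + 1.83×10⁶ + 256898 = 1.18074×10⁷ J
In BTU: 1.18074×10⁷ / 1055.06 = 11191.2 BTU

1.12×10⁴ BTU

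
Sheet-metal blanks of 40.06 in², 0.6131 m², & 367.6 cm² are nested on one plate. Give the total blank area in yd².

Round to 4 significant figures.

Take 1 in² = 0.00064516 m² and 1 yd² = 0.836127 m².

40.06 in² × 0.00064516 = 0.0258451 m²
0.6131 m² (already m²)
367.6 cm² × 0.0001 = 0.03676 m²
Total: 0.0258451 + 0.6131 + 0.03676 = 0.675705 m²
In yd²: 0.675705 / 0.836127 = 0.808137 yd²

0.8081 yd²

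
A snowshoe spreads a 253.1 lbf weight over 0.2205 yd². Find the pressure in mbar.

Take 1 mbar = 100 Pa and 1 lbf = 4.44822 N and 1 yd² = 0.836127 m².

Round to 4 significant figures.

253.1 lbf × 4.44822 → 1125.84 N
0.2205 yd² × 0.836127 → 0.184366 m²
P = F / A = 1125.84 N / 0.184366 m² = 6106.55 Pa
6106.55 Pa ÷ (100 Pa/mbar) = 61.0655 mbar

61.07 mbar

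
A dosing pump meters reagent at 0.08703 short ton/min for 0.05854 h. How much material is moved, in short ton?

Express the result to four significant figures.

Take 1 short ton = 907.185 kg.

0.08703 short ton/min → 1.31587 kg/s
0.05854 h → 210.744 s
m = ṁ × t = 1.31587 × 210.744 = 277.312 kg
In short ton: 277.312 / 907.185 = 0.305684 short ton

0.3057 short ton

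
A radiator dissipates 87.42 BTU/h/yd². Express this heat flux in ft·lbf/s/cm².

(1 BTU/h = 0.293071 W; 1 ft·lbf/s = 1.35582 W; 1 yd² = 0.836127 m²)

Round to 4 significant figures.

87.42 BTU/h/yd² × 0.293071 W/BTU/h ÷ 0.836127 m²/yd² = 30.6416 W/m²
30.6416 W/m² ÷ 1.35582 W/ft·lbf/s × 0.0001 m²/cm² = 0.00226001 ft·lbf/s/cm²

0.002260 ft·lbf/s/cm²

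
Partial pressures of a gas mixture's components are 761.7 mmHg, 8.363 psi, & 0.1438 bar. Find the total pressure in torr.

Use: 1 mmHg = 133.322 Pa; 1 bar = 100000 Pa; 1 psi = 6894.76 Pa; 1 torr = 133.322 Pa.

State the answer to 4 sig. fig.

761.7 mmHg × 133.322 = 101551 Pa
8.363 psi × 6894.76 = 57660.9 Pa
0.1438 bar × 100000 = 14380 Pa
Total: 101551 + 57660.9 + 14380 = 173592 Pa
In torr: 173592 / 133.322 = 1302.05 torr

1302 torr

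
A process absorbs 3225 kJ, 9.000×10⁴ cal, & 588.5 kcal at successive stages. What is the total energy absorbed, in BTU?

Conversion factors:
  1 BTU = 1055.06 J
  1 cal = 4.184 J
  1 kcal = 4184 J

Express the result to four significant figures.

3225 kJ × 1000 = 3.225×10⁶ J
9.000×10⁴ cal × 4.184 = 376560 J
588.5 kcal × 4184 = 2.46228×10⁶ J
Sum: 3.225×10⁶ + 376560 + 2.46228×10⁶ = 6.06384×10⁶ J
In BTU: 6.06384×10⁶ / 1055.06 = 5747.39 BTU

5747 BTU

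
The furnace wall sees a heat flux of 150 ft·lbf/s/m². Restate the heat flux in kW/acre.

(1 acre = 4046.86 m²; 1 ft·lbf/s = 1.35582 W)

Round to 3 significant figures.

150 ft·lbf/s/m² × 1.35582 W/ft·lbf/s = 203.373 W/m²
203.373 W/m² ÷ 1000 W/kW × 4046.86 m²/acre = 823.022 kW/acre

823 kW/acre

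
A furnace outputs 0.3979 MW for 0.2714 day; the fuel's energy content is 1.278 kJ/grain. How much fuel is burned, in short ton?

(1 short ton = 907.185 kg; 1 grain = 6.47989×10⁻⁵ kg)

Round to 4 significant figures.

0.5215 short ton

0.3979 MW → 397900 W
0.2714 day → 23449 s
E = P × t = 397900 × 23449 = 9.33036×10⁹ J
1.278 kJ/grain → 1.97226×10⁷ J/kg
m = E / e_s = 9.33036×10⁹ / 1.97226×10⁷ = 473.08 kg
In short ton: 473.08 / 907.185 = 0.521481 short ton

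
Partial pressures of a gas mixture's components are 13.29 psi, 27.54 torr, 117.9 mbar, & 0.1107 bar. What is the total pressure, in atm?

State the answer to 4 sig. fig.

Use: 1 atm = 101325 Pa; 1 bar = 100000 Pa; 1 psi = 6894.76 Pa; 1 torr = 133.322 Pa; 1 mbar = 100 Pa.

13.29 psi × 6894.76 = 91631.4 Pa
27.54 torr × 133.322 = 3671.69 Pa
117.9 mbar × 100 = 11790 Pa
0.1107 bar × 100000 = 11070 Pa
Total: 91631.4 + 3671.69 + 11790 + 11070 = 118163 Pa
In atm: 118163 / 101325 = 1.16618 atm

1.166 atm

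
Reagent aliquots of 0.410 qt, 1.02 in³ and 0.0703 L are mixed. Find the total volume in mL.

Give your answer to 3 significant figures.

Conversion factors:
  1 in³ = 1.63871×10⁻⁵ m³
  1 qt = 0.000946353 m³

0.410 qt × 0.000946353 = 3.88005×10⁻⁴ m³
1.02 in³ × 1.63871×10⁻⁵ = 1.67148×10⁻⁵ m³
0.0703 L × 0.001 = 7.03×10⁻⁵ m³
Sum: 3.88005×10⁻⁴ + 1.67148×10⁻⁵ + 7.03×10⁻⁵ = 4.7502×10⁻⁴ m³
In mL: 4.7502×10⁻⁴ / 10⁻⁶ = 475.02 mL

475 mL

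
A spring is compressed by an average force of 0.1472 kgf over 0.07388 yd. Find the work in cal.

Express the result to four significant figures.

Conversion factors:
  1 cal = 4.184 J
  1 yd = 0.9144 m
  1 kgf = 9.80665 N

0.1472 kgf × 9.80665 = 1.44354 N
0.07388 yd × 0.9144 = 0.0675559 m
W = F × d = 1.44354 N × 0.0675559 m = 0.0975196 J
0.0975196 J ÷ (4.184 J/cal) = 0.0233077 cal

0.02331 cal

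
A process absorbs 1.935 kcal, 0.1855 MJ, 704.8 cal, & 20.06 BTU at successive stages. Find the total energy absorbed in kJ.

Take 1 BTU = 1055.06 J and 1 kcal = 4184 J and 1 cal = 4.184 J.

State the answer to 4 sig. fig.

1.935 kcal × 4184 = 8096.04 J
0.1855 MJ × 1000000 = 185500 J
704.8 cal × 4.184 = 2948.88 J
20.06 BTU × 1055.06 = 21164.5 J
Combined: 8096.04 + 185500 + 2948.88 + 21164.5 = 217709 J
In kJ: 217709 / 1000 = 217.709 kJ

217.7 kJ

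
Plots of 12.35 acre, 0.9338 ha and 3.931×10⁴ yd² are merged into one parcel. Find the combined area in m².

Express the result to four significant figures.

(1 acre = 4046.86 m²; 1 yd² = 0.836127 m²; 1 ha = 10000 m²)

12.35 acre × 4046.86 = 49978.7 m²
0.9338 ha × 10000 = 9338 m²
3.931×10⁴ yd² × 0.836127 = 32868.2 m²
Sum: 49978.7 + 9338 + 32868.2 = 92184.9 m²

9.218×10⁴ m²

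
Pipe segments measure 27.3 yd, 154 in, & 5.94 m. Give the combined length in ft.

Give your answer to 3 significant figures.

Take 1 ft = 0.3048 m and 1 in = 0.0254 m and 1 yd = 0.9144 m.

27.3 yd × 0.9144 → 24.9631 m
154 in × 0.0254 → 3.9116 m
5.94 m (already m)
Sum: 24.9631 + 3.9116 + 5.94 = 34.8147 m
In ft: 34.8147 / 0.3048 = 114.221 ft

114 ft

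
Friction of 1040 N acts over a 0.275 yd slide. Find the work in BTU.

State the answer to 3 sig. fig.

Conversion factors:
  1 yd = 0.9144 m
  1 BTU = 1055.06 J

0.248 BTU

0.275 yd × 0.9144 → 0.25146 m
W = F × d = 1040 N × 0.25146 m = 261.518 J
261.518 J ÷ (1055.06 J/BTU) = 0.24787 BTU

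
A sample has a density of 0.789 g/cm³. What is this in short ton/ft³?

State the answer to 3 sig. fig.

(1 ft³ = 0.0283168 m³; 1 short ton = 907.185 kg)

0.0246 short ton/ft³

0.789 g/cm³ × 0.001 kg/g ÷ 10⁻⁶ m³/cm³ = 789 kg/m³
789 kg/m³ ÷ 907.185 kg/short ton × 0.0283168 m³/ft³ = 0.0246278 short ton/ft³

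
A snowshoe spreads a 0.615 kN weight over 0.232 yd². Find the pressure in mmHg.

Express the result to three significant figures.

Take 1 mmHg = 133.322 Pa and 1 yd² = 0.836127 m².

0.615 kN × 1000 → 615 N
0.232 yd² × 0.836127 → 0.193981 m²
P = F / A = 615 N / 0.193981 m² = 3170.41 Pa
3170.41 Pa ÷ (133.322 Pa/mmHg) = 23.7801 mmHg

23.8 mmHg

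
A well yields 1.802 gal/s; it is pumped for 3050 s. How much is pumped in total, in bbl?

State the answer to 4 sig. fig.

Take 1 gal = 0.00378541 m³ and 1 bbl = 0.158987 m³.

130.9 bbl

1.802 gal/s → 0.00682131 m³/s
V = Q × t = 0.00682131 × 3050 = 20.805 m³
In bbl: 20.805 / 0.158987 = 130.86 bbl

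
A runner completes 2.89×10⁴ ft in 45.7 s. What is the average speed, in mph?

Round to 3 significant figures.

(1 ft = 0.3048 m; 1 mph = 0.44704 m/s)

431 mph

2.89×10⁴ ft × 0.3048 = 8808.72 m
v = d / t = 8808.72 m / 45.7 s = 192.751 m/s
192.751 m/s ÷ (0.44704 m/s/mph) = 431.172 mph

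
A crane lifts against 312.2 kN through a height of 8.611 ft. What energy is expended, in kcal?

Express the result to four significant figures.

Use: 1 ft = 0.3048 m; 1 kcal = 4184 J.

195.8 kcal

312.2 kN × 1000 = 312200 N
8.611 ft × 0.3048 = 2.62463 m
W = F × d = 312200 N × 2.62463 m = 819409 J
819409 J ÷ (4184 J/kcal) = 195.843 kcal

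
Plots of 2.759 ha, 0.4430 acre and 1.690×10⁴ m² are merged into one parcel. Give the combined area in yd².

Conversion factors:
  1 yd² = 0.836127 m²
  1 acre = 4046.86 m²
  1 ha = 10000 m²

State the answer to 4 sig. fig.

5.535×10⁴ yd²

2.759 ha × 10000 = 27590 m²
0.4430 acre × 4046.86 = 1792.76 m²
1.690×10⁴ m² (already m²)
Combined: 27590 + 1792.76 + 16900 = 46282.8 m²
In yd²: 46282.8 / 0.836127 = 55353.8 yd²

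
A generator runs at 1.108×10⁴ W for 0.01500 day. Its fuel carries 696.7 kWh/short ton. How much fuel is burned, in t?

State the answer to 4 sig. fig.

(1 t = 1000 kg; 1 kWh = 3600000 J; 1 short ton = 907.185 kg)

0.01500 day → 1296 s
E = P × t = 11080 × 1296 = 1.43597×10⁷ J
696.7 kWh/short ton → 2.76473×10⁶ J/kg
m = E / e_s = 1.43597×10⁷ / 2.76473×10⁶ = 5.19389 kg
In t: 5.19389 / 1000 = 0.00519389 t

0.005194 t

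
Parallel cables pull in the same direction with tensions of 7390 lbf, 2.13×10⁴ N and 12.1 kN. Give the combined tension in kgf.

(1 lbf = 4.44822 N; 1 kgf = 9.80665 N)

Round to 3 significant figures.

6760 kgf

7390 lbf × 4.44822 = 32872.3 N
2.13×10⁴ N (already N)
12.1 kN × 1000 = 12100 N
Sum: 32872.3 + 21300 + 12100 = 66272.3 N
In kgf: 66272.3 / 9.80665 = 6757.89 kgf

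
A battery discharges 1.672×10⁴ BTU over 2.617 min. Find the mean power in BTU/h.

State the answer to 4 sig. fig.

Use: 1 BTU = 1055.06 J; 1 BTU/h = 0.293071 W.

1.672×10⁴ BTU × 1055.06 = 1.76406×10⁷ J
2.617 min × 60 = 157.02 s
P = E / t = 1.76406×10⁷ J / 157.02 s = 112346 W
112346 W ÷ (0.293071 W/BTU/h) = 383341 BTU/h

3.833×10⁵ BTU/h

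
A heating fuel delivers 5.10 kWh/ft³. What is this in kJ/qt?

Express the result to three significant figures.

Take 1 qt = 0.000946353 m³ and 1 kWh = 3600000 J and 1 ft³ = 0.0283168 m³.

5.10 kWh/ft³ × 3600000 J/kWh ÷ 0.0283168 m³/ft³ = 6.48378×10⁸ J/m³
6.48378×10⁸ J/m³ ÷ 1000 J/kJ × 0.000946353 m³/qt = 613.594 kJ/qt

614 kJ/qt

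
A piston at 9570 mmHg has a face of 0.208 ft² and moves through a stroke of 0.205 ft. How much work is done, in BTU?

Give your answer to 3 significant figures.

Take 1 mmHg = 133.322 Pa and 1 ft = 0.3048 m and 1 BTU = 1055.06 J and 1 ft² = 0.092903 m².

9570 mmHg → 1.27589×10⁶ Pa
0.208 ft² → 0.0193238 m²
F = P × A = 1.27589×10⁶ × 0.0193238 = 24655 N
0.205 ft → 0.062484 m
W = F × d = 24655 × 0.062484 = 1540.54 J
In BTU: 1540.54 / 1055.06 = 1.46014 BTU

1.46 BTU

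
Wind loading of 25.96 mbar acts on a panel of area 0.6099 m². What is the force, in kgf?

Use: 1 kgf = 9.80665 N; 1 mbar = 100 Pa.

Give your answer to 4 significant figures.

25.96 mbar × 100 → 2596 Pa
F = P × A = 2596 Pa × 0.6099 m² = 1583.3 N
1583.3 N ÷ (9.80665 N/kgf) = 161.452 kgf

161.5 kgf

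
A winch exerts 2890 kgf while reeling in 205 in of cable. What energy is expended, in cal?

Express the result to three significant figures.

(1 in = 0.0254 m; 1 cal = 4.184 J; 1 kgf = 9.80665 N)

3.53×10⁴ cal

2890 kgf × 9.80665 = 28341.2 N
205 in × 0.0254 = 5.207 m
W = F × d = 28341.2 N × 5.207 m = 147573 J
147573 J ÷ (4.184 J/cal) = 35270.8 cal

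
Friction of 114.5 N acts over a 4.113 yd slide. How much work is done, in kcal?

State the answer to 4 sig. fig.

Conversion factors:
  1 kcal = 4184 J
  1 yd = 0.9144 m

0.1029 kcal

4.113 yd × 0.9144 → 3.76093 m
W = F × d = 114.5 N × 3.76093 m = 430.626 J
430.626 J ÷ (4184 J/kcal) = 0.102922 kcal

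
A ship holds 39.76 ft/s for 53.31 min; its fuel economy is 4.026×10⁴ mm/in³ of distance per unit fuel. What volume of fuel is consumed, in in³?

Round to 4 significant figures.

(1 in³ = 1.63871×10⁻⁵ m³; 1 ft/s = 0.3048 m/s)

962.8 in³

39.76 ft/s → 12.1188 m/s
53.31 min → 3198.6 s
d = v × t = 12.1188 × 3198.6 = 38763.2 m
4.026×10⁴ mm/in³ → 2.45681×10⁶ m/m³
V = d / (distance per unit fuel) = 38763.2 / 2.45681×10⁶ = 0.0157779 m³
In in³: 0.0157779 / 1.63871×10⁻⁵ = 962.824 in³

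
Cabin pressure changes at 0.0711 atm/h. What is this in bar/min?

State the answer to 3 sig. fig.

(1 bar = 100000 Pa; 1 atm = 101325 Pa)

0.00120 bar/min

0.0711 atm/h × 101325 Pa/atm ÷ 3600 s/h = 2.00117 Pa/s
2.00117 Pa/s ÷ 100000 Pa/bar × 60 s/min = 0.0012007 bar/min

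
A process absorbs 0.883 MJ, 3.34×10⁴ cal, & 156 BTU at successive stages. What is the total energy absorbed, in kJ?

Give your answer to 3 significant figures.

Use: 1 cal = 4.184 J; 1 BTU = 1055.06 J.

0.883 MJ × 1000000 → 883000 J
3.34×10⁴ cal × 4.184 → 139746 J
156 BTU × 1055.06 → 164589 J
Total: 883000 + 139746 + 164589 = 1.18734×10⁶ J
In kJ: 1.18734×10⁶ / 1000 = 1187.34 kJ

1190 kJ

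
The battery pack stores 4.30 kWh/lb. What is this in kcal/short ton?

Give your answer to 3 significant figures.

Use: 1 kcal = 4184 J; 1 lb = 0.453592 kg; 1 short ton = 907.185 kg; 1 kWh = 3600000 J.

4.30 kWh/lb × 3600000 J/kWh ÷ 0.453592 kg/lb = 3.41276×10⁷ J/kg
3.41276×10⁷ J/kg ÷ 4184 J/kcal × 907.185 kg/short ton = 7.39963×10⁶ kcal/short ton

7.40×10⁶ kcal/short ton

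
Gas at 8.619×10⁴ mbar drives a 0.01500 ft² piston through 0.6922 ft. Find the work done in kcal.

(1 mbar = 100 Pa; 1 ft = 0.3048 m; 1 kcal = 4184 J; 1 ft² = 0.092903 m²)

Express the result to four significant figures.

0.6057 kcal

8.619×10⁴ mbar → 8.619×10⁶ Pa
0.01500 ft² → 0.00139354 m²
F = P × A = 8.619×10⁶ × 0.00139354 = 12010.9 N
0.6922 ft → 0.210983 m
W = F × d = 12010.9 × 0.210983 = 2534.1 J
In kcal: 2534.1 / 4184 = 0.605664 kcal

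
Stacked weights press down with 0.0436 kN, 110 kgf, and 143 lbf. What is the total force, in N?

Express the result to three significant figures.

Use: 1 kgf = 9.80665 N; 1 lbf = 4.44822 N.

0.0436 kN × 1000 = 43.6 N
110 kgf × 9.80665 = 1078.73 N
143 lbf × 4.44822 = 636.095 N
Sum: 43.6 + 1078.73 + 636.095 = 1758.42 N

1760 N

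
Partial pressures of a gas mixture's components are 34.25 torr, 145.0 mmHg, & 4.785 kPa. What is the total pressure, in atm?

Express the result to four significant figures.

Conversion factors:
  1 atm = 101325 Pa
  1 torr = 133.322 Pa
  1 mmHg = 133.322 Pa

0.2831 atm

34.25 torr × 133.322 = 4566.28 Pa
145.0 mmHg × 133.322 = 19331.7 Pa
4.785 kPa × 1000 = 4785 Pa
Combined: 4566.28 + 19331.7 + 4785 = 28683 Pa
In atm: 28683 / 101325 = 0.283079 atm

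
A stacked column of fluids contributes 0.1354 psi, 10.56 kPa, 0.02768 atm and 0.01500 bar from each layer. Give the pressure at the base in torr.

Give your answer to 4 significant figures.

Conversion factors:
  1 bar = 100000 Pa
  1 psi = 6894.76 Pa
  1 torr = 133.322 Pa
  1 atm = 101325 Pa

118.5 torr

0.1354 psi × 6894.76 → 933.551 Pa
10.56 kPa × 1000 → 10560 Pa
0.02768 atm × 101325 → 2804.68 Pa
0.01500 bar × 100000 → 1500 Pa
Combined: 933.551 + 10560 + 2804.68 + 1500 = 15798.2 Pa
In torr: 15798.2 / 133.322 = 118.497 torr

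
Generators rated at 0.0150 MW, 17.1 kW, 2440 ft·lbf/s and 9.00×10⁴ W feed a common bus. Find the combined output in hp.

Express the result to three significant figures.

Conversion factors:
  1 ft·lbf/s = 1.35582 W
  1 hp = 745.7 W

0.0150 MW × 1000000 → 15000 W
17.1 kW × 1000 → 17100 W
2440 ft·lbf/s × 1.35582 → 3308.2 W
9.00×10⁴ W (already W)
Combined: 15000 + 17100 + 3308.2 + 90000 = 125408 W
In hp: 125408 / 745.7 = 168.175 hp

168 hp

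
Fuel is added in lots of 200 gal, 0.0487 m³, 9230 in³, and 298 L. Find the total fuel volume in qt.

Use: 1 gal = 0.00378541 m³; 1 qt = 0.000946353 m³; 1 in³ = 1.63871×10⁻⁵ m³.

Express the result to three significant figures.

200 gal × 0.00378541 → 0.757082 m³
0.0487 m³ (already m³)
9230 in³ × 1.63871×10⁻⁵ → 0.151253 m³
298 L × 0.001 → 0.298 m³
Total: 0.757082 + 0.0487 + 0.151253 + 0.298 = 1.25504 m³
In qt: 1.25504 / 0.000946353 = 1326.19 qt

1330 qt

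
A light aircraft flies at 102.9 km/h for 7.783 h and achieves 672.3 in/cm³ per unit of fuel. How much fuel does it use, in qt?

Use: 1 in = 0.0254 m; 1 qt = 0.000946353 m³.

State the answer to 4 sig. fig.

49.56 qt

102.9 km/h → 28.5833 m/s
7.783 h → 28018.8 s
d = v × t = 28.5833 × 28018.8 = 800870 m
672.3 in/cm³ → 1.70764×10⁷ m/m³
V = d / (distance per unit fuel) = 800870 / 1.70764×10⁷ = 0.0468992 m³
In qt: 0.0468992 / 0.000946353 = 49.5578 qt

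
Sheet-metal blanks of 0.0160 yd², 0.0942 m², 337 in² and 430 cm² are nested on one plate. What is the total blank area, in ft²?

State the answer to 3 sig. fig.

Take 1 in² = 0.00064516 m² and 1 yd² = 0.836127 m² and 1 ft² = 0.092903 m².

3.96 ft²

0.0160 yd² × 0.836127 = 0.013378 m²
0.0942 m² (already m²)
337 in² × 0.00064516 = 0.217419 m²
430 cm² × 0.0001 = 0.043 m²
Sum: 0.013378 + 0.0942 + 0.217419 + 0.043 = 0.367997 m²
In ft²: 0.367997 / 0.092903 = 3.96109 ft²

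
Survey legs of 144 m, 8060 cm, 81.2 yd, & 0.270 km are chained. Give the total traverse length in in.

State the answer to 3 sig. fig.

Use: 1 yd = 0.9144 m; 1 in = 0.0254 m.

2.24×10⁴ in

144 m (already m)
8060 cm × 0.01 = 80.6 m
81.2 yd × 0.9144 = 74.2493 m
0.270 km × 1000 = 270 m
Total: 144 + 80.6 + 74.2493 + 270 = 568.849 m
In in: 568.849 / 0.0254 = 22395.6 in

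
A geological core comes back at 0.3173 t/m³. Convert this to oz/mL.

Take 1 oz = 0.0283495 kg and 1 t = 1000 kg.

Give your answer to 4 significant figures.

0.01119 oz/mL

0.3173 t/m³ × 1000 kg/t = 317.3 kg/m³
317.3 kg/m³ ÷ 0.0283495 kg/oz × 10⁻⁶ m³/mL = 0.0111924 oz/mL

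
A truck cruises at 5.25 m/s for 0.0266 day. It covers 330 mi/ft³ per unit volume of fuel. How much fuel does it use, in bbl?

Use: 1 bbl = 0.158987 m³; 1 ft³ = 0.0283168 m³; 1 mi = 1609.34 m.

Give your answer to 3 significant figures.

0.00405 bbl

0.0266 day → 2298.24 s
d = v × t = 5.25 × 2298.24 = 12065.8 m
330 mi/ft³ → 1.8755×10⁷ m/m³
V = d / (distance per unit fuel) = 12065.8 / 1.8755×10⁷ = 6.43338×10⁻⁴ m³
In bbl: 6.43338×10⁻⁴ / 0.158987 = 0.00404648 bbl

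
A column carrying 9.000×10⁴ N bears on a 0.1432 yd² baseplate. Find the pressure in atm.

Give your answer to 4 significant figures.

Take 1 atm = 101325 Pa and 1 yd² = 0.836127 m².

0.1432 yd² × 0.836127 = 0.119733 m²
P = F / A = 90000 N / 0.119733 m² = 751672 Pa
751672 Pa ÷ (101325 Pa/atm) = 7.41843 atm

7.418 atm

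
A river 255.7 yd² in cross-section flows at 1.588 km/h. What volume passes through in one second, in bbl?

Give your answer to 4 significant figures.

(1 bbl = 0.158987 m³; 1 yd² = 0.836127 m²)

1.588 km/h × (1/3.6) = 0.441111 m/s
255.7 yd² × 0.836127 = 213.798 m²
V = v × A × t = 0.441111 m/s × 213.798 m² × 1 s = 94.3086 m³
94.3086 m³ ÷ (0.158987 m³/bbl) = 593.184 bbl

593.2 bbl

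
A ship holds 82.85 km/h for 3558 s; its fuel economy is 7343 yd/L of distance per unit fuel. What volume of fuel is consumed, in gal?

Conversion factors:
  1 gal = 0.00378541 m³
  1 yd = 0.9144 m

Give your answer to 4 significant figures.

3.222 gal

82.85 km/h → 23.0139 m/s
d = v × t = 23.0139 × 3558 = 81883.5 m
7343 yd/L → 6.71444×10⁶ m/m³
V = d / (distance per unit fuel) = 81883.5 / 6.71444×10⁶ = 0.0121951 m³
In gal: 0.0121951 / 0.00378541 = 3.22161 gal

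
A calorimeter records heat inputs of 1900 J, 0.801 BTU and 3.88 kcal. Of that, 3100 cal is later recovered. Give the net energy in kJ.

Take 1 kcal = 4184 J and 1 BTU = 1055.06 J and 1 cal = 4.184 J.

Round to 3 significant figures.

6.01 kJ

1900 J (already J)
0.801 BTU × 1055.06 = 845.103 J
3.88 kcal × 4184 = 16233.9 J
3100 cal × 4.184 = 12970.4 J
Result: 1900 + 845.103 + 16233.9 − 12970.4 = 6008.6 J
In kJ: 6008.6 / 1000 = 6.0086 kJ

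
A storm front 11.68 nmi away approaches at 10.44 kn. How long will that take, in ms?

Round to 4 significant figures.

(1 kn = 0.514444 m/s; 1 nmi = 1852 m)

11.68 nmi × 1852 → 21631.4 m
10.44 kn × 0.514444 → 5.3708 m/s
t = d / v = 21631.4 m / 5.3708 m/s = 4027.59 s
4027.59 s ÷ (0.001 s/ms) = 4.02759×10⁶ ms

4.028×10⁶ ms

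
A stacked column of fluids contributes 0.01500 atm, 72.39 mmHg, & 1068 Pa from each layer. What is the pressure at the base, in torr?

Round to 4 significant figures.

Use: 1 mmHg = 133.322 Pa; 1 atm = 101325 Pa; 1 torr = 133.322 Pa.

0.01500 atm × 101325 = 1519.88 Pa
72.39 mmHg × 133.322 = 9651.18 Pa
1068 Pa (already Pa)
Combined: 1519.88 + 9651.18 + 1068 = 12239.1 Pa
In torr: 12239.1 / 133.322 = 91.8011 torr

91.80 torr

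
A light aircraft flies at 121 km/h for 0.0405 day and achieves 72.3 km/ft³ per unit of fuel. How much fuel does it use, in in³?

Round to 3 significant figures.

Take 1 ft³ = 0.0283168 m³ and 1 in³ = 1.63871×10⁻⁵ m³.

121 km/h → 33.6111 m/s
0.0405 day → 3499.2 s
d = v × t = 33.6111 × 3499.2 = 117612 m
72.3 km/ft³ → 2.55325×10⁶ m/m³
V = d / (distance per unit fuel) = 117612 / 2.55325×10⁶ = 0.0460636 m³
In in³: 0.0460636 / 1.63871×10⁻⁵ = 2810.97 in³

2810 in³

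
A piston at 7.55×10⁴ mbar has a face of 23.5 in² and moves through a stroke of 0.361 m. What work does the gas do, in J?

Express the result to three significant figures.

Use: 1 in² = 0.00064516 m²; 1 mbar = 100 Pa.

4.13×10⁴ J

7.55×10⁴ mbar → 7.55×10⁶ Pa
23.5 in² → 0.0151613 m²
F = P × A = 7.55×10⁶ × 0.0151613 = 114468 N
W = F × d = 114468 × 0.361 = 41322.9 J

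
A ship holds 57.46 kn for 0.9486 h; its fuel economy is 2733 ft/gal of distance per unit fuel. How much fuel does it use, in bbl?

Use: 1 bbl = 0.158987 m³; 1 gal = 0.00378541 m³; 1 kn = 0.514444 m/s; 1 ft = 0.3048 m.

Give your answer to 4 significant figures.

57.46 kn → 29.56 m/s
0.9486 h → 3414.96 s
d = v × t = 29.56 × 3414.96 = 100946 m
2733 ft/gal → 220060 m/m³
V = d / (distance per unit fuel) = 100946 / 220060 = 0.45872 m³
In bbl: 0.45872 / 0.158987 = 2.88527 bbl

2.885 bbl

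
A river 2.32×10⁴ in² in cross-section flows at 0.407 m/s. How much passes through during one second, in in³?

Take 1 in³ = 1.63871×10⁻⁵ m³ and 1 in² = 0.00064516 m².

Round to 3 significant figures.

2.32×10⁴ in² × 0.00064516 → 14.9677 m²
V = v × A × t = 0.407 m/s × 14.9677 m² × 1 s = 6.09185 m³
6.09185 m³ ÷ (1.63871×10⁻⁵ m³/in³) = 371747 in³

3.72×10⁵ in³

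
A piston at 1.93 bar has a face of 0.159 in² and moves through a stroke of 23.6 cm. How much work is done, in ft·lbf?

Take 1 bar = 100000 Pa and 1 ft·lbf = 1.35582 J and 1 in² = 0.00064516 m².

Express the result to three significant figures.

3.45 ft·lbf

1.93 bar → 193000 Pa
0.159 in² → 1.0258×10⁻⁴ m²
F = P × A = 193000 × 1.0258×10⁻⁴ = 19.7979 N
23.6 cm → 0.236 m
W = F × d = 19.7979 × 0.236 = 4.6723 J
In ft·lbf: 4.6723 / 1.35582 = 3.44611 ft·lbf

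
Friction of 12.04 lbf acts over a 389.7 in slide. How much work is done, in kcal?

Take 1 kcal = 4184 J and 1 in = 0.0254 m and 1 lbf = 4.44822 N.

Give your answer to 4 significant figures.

12.04 lbf × 4.44822 → 53.5566 N
389.7 in × 0.0254 → 9.89838 m
W = F × d = 53.5566 N × 9.89838 m = 530.124 J
530.124 J ÷ (4184 J/kcal) = 0.126703 kcal

0.1267 kcal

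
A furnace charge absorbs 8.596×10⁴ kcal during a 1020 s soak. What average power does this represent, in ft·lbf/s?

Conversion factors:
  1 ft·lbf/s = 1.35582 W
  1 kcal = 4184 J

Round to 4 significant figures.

8.596×10⁴ kcal × 4184 → 3.59657×10⁸ J
P = E / t = 3.59657×10⁸ J / 1020 s = 352605 W
352605 W ÷ (1.35582 W/ft·lbf/s) = 260068 ft·lbf/s

2.601×10⁵ ft·lbf/s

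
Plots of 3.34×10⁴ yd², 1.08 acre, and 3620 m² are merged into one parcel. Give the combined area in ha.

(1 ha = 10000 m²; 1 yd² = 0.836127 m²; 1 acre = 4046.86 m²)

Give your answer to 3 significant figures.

3.34×10⁴ yd² × 0.836127 = 27926.6 m²
1.08 acre × 4046.86 = 4370.61 m²
3620 m² (already m²)
Total: 27926.6 + 4370.61 + 3620 = 35917.2 m²
In ha: 35917.2 / 10000 = 3.59172 ha

3.59 ha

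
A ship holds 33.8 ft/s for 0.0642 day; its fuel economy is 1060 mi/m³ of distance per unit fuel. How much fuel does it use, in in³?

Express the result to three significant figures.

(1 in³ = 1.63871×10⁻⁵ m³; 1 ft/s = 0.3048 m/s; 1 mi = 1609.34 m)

2040 in³

33.8 ft/s → 10.3022 m/s
0.0642 day → 5546.88 s
d = v × t = 10.3022 × 5546.88 = 57145.1 m
1060 mi/m³ → 1.7059×10⁶ m/m³
V = d / (distance per unit fuel) = 57145.1 / 1.7059×10⁶ = 0.0334985 m³
In in³: 0.0334985 / 1.63871×10⁻⁵ = 2044.2 in³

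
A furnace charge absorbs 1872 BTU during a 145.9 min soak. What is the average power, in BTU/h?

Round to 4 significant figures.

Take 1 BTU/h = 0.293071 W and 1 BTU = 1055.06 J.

769.8 BTU/h

1872 BTU × 1055.06 = 1.97507×10⁶ J
145.9 min × 60 = 8754 s
P = E / t = 1.97507×10⁶ J / 8754 s = 225.619 W
225.619 W ÷ (0.293071 W/BTU/h) = 769.844 BTU/h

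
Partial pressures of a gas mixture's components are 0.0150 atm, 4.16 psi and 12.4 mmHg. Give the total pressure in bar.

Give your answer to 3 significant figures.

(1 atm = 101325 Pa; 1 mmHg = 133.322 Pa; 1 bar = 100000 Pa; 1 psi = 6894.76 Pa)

0.319 bar

0.0150 atm × 101325 = 1519.88 Pa
4.16 psi × 6894.76 = 28682.2 Pa
12.4 mmHg × 133.322 = 1653.19 Pa
Total: 1519.88 + 28682.2 + 1653.19 = 31855.3 Pa
In bar: 31855.3 / 100000 = 0.318553 bar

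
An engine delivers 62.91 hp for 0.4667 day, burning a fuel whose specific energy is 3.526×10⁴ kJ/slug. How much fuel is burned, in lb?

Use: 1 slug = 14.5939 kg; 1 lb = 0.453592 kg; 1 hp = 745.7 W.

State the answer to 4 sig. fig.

1726 lb

62.91 hp → 46912 W
0.4667 day → 40322.9 s
E = P × t = 46912 × 40322.9 = 1.89163×10⁹ J
3.526×10⁴ kJ/slug → 2.41608×10⁶ J/kg
m = E / e_s = 1.89163×10⁹ / 2.41608×10⁶ = 782.934 kg
In lb: 782.934 / 0.453592 = 1726.08 lb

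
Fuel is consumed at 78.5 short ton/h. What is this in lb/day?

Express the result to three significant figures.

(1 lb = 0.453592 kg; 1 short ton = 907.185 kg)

78.5 short ton/h × 907.185 kg/short ton ÷ 3600 s/h = 19.7817 kg/s
19.7817 kg/s ÷ 0.453592 kg/lb × 86400 s/day = 3.76801×10⁶ lb/day

3.77×10⁶ lb/day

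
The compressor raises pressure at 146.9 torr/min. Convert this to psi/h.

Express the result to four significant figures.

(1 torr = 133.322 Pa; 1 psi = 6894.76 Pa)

170.4 psi/h

146.9 torr/min × 133.322 Pa/torr ÷ 60 s/min = 326.417 Pa/s
326.417 Pa/s ÷ 6894.76 Pa/psi × 3600 s/h = 170.434 psi/h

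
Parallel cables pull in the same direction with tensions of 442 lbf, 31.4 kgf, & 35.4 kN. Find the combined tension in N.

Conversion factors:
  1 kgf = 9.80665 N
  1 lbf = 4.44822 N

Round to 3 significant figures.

442 lbf × 4.44822 = 1966.11 N
31.4 kgf × 9.80665 = 307.929 N
35.4 kN × 1000 = 35400 N
Combined: 1966.11 + 307.929 + 35400 = 37674 N

3.77×10⁴ N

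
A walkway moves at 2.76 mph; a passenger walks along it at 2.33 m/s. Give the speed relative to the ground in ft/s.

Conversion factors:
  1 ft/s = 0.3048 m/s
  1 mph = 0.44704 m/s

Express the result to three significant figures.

11.7 ft/s

2.76 mph × 0.44704 = 1.23383 m/s
2.33 m/s (already m/s)
Combined: 1.23383 + 2.33 = 3.56383 m/s
In ft/s: 3.56383 / 0.3048 = 11.6924 ft/s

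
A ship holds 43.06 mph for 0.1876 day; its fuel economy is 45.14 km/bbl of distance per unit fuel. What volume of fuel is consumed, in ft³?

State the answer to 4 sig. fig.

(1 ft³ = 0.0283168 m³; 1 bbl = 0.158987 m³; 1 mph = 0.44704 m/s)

38.81 ft³

43.06 mph → 19.2495 m/s
0.1876 day → 16208.6 s
d = v × t = 19.2495 × 16208.6 = 312007 m
45.14 km/bbl → 283923 m/m³
V = d / (distance per unit fuel) = 312007 / 283923 = 1.09891 m³
In ft³: 1.09891 / 0.0283168 = 38.8077 ft³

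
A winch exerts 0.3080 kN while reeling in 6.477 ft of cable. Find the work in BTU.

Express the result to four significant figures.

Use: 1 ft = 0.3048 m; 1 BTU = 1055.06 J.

0.5763 BTU

0.3080 kN × 1000 → 308 N
6.477 ft × 0.3048 → 1.97419 m
W = F × d = 308 N × 1.97419 m = 608.051 J
608.051 J ÷ (1055.06 J/BTU) = 0.576319 BTU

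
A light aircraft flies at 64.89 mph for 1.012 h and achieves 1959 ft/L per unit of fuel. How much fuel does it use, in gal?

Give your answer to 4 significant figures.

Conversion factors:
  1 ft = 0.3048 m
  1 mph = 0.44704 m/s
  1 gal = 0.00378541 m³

64.89 mph → 29.0084 m/s
1.012 h → 3643.2 s
d = v × t = 29.0084 × 3643.2 = 105683 m
1959 ft/L → 597103 m/m³
V = d / (distance per unit fuel) = 105683 / 597103 = 0.176993 m³
In gal: 0.176993 / 0.00378541 = 46.7566 gal

46.76 gal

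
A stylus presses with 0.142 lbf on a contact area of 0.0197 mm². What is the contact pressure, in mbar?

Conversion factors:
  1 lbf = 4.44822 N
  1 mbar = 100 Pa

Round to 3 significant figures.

0.142 lbf × 4.44822 → 0.631647 N
0.0197 mm² × 10⁻⁶ → 1.97×10⁻⁸ m²
P = F / A = 0.631647 N / 1.97×10⁻⁸ m² = 3.20633×10⁷ Pa
3.20633×10⁷ Pa ÷ (100 Pa/mbar) = 320633 mbar

3.21×10⁵ mbar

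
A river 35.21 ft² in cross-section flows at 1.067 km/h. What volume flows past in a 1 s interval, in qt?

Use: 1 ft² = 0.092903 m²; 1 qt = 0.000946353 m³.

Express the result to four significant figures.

1.067 km/h × (1/3.6) = 0.296389 m/s
35.21 ft² × 0.092903 = 3.27111 m²
V = v × A × t = 0.296389 m/s × 3.27111 m² × 1 s = 0.969521 m³
0.969521 m³ ÷ (0.000946353 m³/qt) = 1024.48 qt

1024 qt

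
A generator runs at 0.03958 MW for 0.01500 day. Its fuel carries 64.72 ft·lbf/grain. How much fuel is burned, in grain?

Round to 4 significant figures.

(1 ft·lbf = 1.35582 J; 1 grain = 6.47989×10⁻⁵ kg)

0.03958 MW → 39580 W
0.01500 day → 1296 s
E = P × t = 39580 × 1296 = 5.12957×10⁷ J
64.72 ft·lbf/grain → 1.35417×10⁶ J/kg
m = E / e_s = 5.12957×10⁷ / 1.35417×10⁶ = 37.8798 kg
In grain: 37.8798 / 6.47989×10⁻⁵ = 584575 grain

5.846×10⁵ grain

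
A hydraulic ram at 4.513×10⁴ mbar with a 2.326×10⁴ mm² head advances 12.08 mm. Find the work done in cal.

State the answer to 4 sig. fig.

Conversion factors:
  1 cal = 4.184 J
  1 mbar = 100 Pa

4.513×10⁴ mbar → 4.513×10⁶ Pa
2.326×10⁴ mm² → 0.02326 m²
F = P × A = 4.513×10⁶ × 0.02326 = 104972 N
12.08 mm → 0.01208 m
W = F × d = 104972 × 0.01208 = 1268.06 J
In cal: 1268.06 / 4.184 = 303.074 cal

303.1 cal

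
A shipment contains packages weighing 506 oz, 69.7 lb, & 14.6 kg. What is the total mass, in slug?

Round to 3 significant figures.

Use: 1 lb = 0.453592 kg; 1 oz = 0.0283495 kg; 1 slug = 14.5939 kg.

506 oz × 0.0283495 = 14.3448 kg
69.7 lb × 0.453592 = 31.6154 kg
14.6 kg (already kg)
Combined: 14.3448 + 31.6154 + 14.6 = 60.5602 kg
In slug: 60.5602 / 14.5939 = 4.14969 slug

4.15 slug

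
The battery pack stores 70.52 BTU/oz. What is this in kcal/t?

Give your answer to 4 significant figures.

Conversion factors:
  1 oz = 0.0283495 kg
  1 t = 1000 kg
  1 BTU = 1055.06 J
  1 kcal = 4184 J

6.273×10⁵ kcal/t

70.52 BTU/oz × 1055.06 J/BTU ÷ 0.0283495 kg/oz = 2.62448×10⁶ J/kg
2.62448×10⁶ J/kg ÷ 4184 J/kcal × 1000 kg/t = 627266 kcal/t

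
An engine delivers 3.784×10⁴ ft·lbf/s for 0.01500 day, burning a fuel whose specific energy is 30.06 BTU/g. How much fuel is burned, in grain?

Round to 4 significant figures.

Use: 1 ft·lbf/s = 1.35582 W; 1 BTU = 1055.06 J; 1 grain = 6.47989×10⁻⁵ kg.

3.784×10⁴ ft·lbf/s → 51304.2 W
0.01500 day → 1296 s
E = P × t = 51304.2 × 1296 = 6.64902×10⁷ J
30.06 BTU/g → 3.17151×10⁷ J/kg
m = E / e_s = 6.64902×10⁷ / 3.17151×10⁷ = 2.09648 kg
In grain: 2.09648 / 6.47989×10⁻⁵ = 32353.6 grain

3.235×10⁴ grain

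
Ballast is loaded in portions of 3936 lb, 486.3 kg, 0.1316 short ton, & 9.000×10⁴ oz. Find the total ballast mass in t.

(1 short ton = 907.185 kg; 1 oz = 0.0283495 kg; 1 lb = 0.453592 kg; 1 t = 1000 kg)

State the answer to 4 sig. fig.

3936 lb × 0.453592 = 1785.34 kg
486.3 kg (already kg)
0.1316 short ton × 907.185 = 119.386 kg
9.000×10⁴ oz × 0.0283495 = 2551.46 kg
Sum: 1785.34 + 486.3 + 119.386 + 2551.46 = 4942.49 kg
In t: 4942.49 / 1000 = 4.94249 t

4.942 t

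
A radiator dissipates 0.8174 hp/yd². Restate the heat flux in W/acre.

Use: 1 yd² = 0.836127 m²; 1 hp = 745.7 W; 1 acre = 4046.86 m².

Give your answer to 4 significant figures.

2.950×10⁶ W/acre

0.8174 hp/yd² × 745.7 W/hp ÷ 0.836127 m²/yd² = 728.998 W/m²
728.998 W/m² × 4046.86 m²/acre = 2.95015×10⁶ W/acre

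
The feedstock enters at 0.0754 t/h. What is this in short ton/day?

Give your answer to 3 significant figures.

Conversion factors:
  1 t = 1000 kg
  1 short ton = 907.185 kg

0.0754 t/h × 1000 kg/t ÷ 3600 s/h = 0.0209444 kg/s
0.0209444 kg/s ÷ 907.185 kg/short ton × 86400 s/day = 1.99474 short ton/day

1.99 short ton/day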